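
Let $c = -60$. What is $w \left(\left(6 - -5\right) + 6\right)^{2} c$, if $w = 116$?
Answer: $-2011440$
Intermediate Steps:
$w \left(\left(6 - -5\right) + 6\right)^{2} c = 116 \left(\left(6 - -5\right) + 6\right)^{2} \left(-60\right) = 116 \left(\left(6 + 5\right) + 6\right)^{2} \left(-60\right) = 116 \left(11 + 6\right)^{2} \left(-60\right) = 116 \cdot 17^{2} \left(-60\right) = 116 \cdot 289 \left(-60\right) = 33524 \left(-60\right) = -2011440$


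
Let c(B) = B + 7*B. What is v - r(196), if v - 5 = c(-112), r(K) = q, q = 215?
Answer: -1106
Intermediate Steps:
c(B) = 8*B
r(K) = 215
v = -891 (v = 5 + 8*(-112) = 5 - 896 = -891)
v - r(196) = -891 - 1*215 = -891 - 215 = -1106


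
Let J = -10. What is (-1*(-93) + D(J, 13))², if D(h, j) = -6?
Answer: 7569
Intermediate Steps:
(-1*(-93) + D(J, 13))² = (-1*(-93) - 6)² = (93 - 6)² = 87² = 7569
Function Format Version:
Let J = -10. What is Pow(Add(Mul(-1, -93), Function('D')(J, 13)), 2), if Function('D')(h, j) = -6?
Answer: 7569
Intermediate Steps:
Pow(Add(Mul(-1, -93), Function('D')(J, 13)), 2) = Pow(Add(Mul(-1, -93), -6), 2) = Pow(Add(93, -6), 2) = Pow(87, 2) = 7569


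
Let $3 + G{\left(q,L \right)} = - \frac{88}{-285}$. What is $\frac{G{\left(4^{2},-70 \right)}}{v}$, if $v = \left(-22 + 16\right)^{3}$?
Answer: $\frac{767}{61560} \approx 0.012459$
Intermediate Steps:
$G{\left(q,L \right)} = - \frac{767}{285}$ ($G{\left(q,L \right)} = -3 - \frac{88}{-285} = -3 - - \frac{88}{285} = -3 + \frac{88}{285} = - \frac{767}{285}$)
$v = -216$ ($v = \left(-6\right)^{3} = -216$)
$\frac{G{\left(4^{2},-70 \right)}}{v} = - \frac{767}{285 \left(-216\right)} = \left(- \frac{767}{285}\right) \left(- \frac{1}{216}\right) = \frac{767}{61560}$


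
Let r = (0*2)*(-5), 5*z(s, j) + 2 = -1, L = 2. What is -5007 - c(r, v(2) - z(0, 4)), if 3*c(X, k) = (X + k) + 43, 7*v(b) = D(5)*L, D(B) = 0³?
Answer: -75323/15 ≈ -5021.5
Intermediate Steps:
z(s, j) = -⅗ (z(s, j) = -⅖ + (⅕)*(-1) = -⅖ - ⅕ = -⅗)
D(B) = 0
r = 0 (r = 0*(-5) = 0)
v(b) = 0 (v(b) = (0*2)/7 = (⅐)*0 = 0)
c(X, k) = 43/3 + X/3 + k/3 (c(X, k) = ((X + k) + 43)/3 = (43 + X + k)/3 = 43/3 + X/3 + k/3)
-5007 - c(r, v(2) - z(0, 4)) = -5007 - (43/3 + (⅓)*0 + (0 - 1*(-⅗))/3) = -5007 - (43/3 + 0 + (0 + ⅗)/3) = -5007 - (43/3 + 0 + (⅓)*(⅗)) = -5007 - (43/3 + 0 + ⅕) = -5007 - 1*218/15 = -5007 - 218/15 = -75323/15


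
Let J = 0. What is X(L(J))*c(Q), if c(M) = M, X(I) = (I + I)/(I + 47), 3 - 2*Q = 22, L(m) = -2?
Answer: 38/45 ≈ 0.84444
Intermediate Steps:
Q = -19/2 (Q = 3/2 - ½*22 = 3/2 - 11 = -19/2 ≈ -9.5000)
X(I) = 2*I/(47 + I) (X(I) = (2*I)/(47 + I) = 2*I/(47 + I))
X(L(J))*c(Q) = (2*(-2)/(47 - 2))*(-19/2) = (2*(-2)/45)*(-19/2) = (2*(-2)*(1/45))*(-19/2) = -4/45*(-19/2) = 38/45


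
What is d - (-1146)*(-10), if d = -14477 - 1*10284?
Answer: -36221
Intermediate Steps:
d = -24761 (d = -14477 - 10284 = -24761)
d - (-1146)*(-10) = -24761 - (-1146)*(-10) = -24761 - 1*11460 = -24761 - 11460 = -36221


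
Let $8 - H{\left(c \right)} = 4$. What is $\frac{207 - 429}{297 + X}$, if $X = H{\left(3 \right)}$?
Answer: $- \frac{222}{301} \approx -0.73754$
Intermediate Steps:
$H{\left(c \right)} = 4$ ($H{\left(c \right)} = 8 - 4 = 4$)
$X = 4$
$\frac{207 - 429}{297 + X} = \frac{207 - 429}{297 + 4} = - \frac{222}{301}$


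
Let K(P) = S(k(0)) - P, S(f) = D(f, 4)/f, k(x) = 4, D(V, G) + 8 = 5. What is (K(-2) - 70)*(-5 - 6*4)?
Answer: 7975/4 ≈ 1993.8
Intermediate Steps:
D(V, G) = -3 (D(V, G) = -8 + 5 = -3)
S(f) = -3/f
K(P) = -3/4 - P
(K(-2) - 70)*(-5 - 6*4) = ((-3/4 - 1*(-2)) - 70)*(-5 - 6*4) = ((-3/4 + 2) - 70)*(-5 - 24) = (5/4 - 70)*(-29) = -275/4*(-29) = 7975/4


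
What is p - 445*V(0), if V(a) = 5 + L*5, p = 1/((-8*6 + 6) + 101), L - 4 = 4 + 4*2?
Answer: -2231674/59 ≈ -37825.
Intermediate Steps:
L = 16 (L = 4 + (4 + 4*2) = 4 + (4 + 8) = 4 + 12 = 16)
p = 1/59 (p = 1/((-48 + 6) + 101) = 1/(-42 + 101) = 1/59 ≈ 0.016949)
V(a) = 85 (V(a) = 5 + 16*5 = 5 + 80 = 85)
p - 445*V(0) = 1/59 - 445*85 = 1/59 - 37825 = -2231674/59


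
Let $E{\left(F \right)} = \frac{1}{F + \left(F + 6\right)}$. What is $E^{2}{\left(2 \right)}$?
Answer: $\frac{1}{100} \approx 0.01$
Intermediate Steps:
$E{\left(F \right)} = \frac{1}{6 + 2 F}$ ($E{\left(F \right)} = \frac{1}{F + \left(6 + F\right)} = \frac{1}{6 + 2 F}$)
$E^{2}{\left(2 \right)} = \left(\frac{1}{2 \left(3 + 2\right)}\right)^{2} = \left(\frac{1}{2 \cdot 5}\right)^{2} = \left(\frac{1}{2} \cdot \frac{1}{5}\right)^{2} = \left(\frac{1}{10}\right)^{2} = \frac{1}{100}$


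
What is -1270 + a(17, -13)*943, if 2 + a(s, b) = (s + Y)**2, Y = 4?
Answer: 412707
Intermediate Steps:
a(s, b) = -2 + (4 + s)**2 (a(s, b) = -2 + (s + 4)**2 = -2 + (4 + s)**2)
-1270 + a(17, -13)*943 = -1270 + (-2 + (4 + 17)**2)*943 = -1270 + (-2 + 21**2)*943 = -1270 + (-2 + 441)*943 = -1270 + 439*943 = -1270 + 413977 = 412707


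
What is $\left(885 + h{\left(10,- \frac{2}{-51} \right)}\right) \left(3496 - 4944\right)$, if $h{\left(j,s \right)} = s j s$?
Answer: $- \frac{3333187400}{2601} \approx -1.2815 \cdot 10^{6}$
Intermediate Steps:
$h{\left(j,s \right)} = j s^{2}$ ($h{\left(j,s \right)} = j s s = j s^{2}$)
$\left(885 + h{\left(10,- \frac{2}{-51} \right)}\right) \left(3496 - 4944\right) = \left(885 + 10 \left(- \frac{2}{-51}\right)^{2}\right) \left(3496 - 4944\right) = \left(885 + 10 \left(\left(-2\right) \left(- \frac{1}{51}\right)\right)^{2}\right) \left(-1448\right) = \left(885 + 10 \left(\frac{2}{51}\right)^{2}\right) \left(-1448\right) = \left(885 + 10 \cdot \frac{4}{2601}\right) \left(-1448\right) = \left(885 + \frac{40}{2601}\right) \left(-1448\right) = \frac{2301925}{2601} \left(-1448\right) = - \frac{3333187400}{2601}$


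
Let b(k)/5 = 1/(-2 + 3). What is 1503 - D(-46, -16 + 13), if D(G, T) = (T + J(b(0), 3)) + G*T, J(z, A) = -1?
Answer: 1369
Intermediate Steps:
b(k) = 5 (b(k) = 5/(-2 + 3) = 5/1 = 5*1 = 5)
D(G, T) = -1 + T + G*T (D(G, T) = (T - 1) + G*T = (-1 + T) + G*T = -1 + T + G*T)
1503 - D(-46, -16 + 13) = 1503 - (-1 + (-16 + 13) - 46*(-16 + 13)) = 1503 - (-1 - 3 - 46*(-3)) = 1503 - (-1 - 3 + 138) = 1503 - 1*134 = 1503 - 134 = 1369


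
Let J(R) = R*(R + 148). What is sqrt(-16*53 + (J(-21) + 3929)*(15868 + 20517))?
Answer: sqrt(45917022) ≈ 6776.2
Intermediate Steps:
J(R) = R*(148 + R)
sqrt(-16*53 + (J(-21) + 3929)*(15868 + 20517)) = sqrt(-16*53 + (-21*(148 - 21) + 3929)*(15868 + 20517)) = sqrt(-848 + (-21*127 + 3929)*36385) = sqrt(-848 + (-2667 + 3929)*36385) = sqrt(-848 + 1262*36385) = sqrt(-848 + 45917870) = sqrt(45917022)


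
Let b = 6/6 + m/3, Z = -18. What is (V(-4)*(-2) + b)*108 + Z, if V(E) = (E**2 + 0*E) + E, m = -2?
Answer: -2574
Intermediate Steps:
V(E) = E + E**2 (V(E) = (E**2 + 0) + E = E**2 + E = E + E**2)
b = 1/3 (b = 6/6 - 2/3 = 6*(1/6) - 2*1/3 = 1 - 2/3 = 1/3 ≈ 0.33333)
(V(-4)*(-2) + b)*108 + Z = (-4*(1 - 4)*(-2) + 1/3)*108 - 18 = (-4*(-3)*(-2) + 1/3)*108 - 18 = (12*(-2) + 1/3)*108 - 18 = (-24 + 1/3)*108 - 18 = -71/3*108 - 18 = -2556 - 18 = -2574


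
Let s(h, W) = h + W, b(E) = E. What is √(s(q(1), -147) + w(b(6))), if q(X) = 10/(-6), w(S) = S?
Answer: 2*I*√321/3 ≈ 11.944*I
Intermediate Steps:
q(X) = -5/3 (q(X) = 10*(-⅙) = -5/3)
s(h, W) = W + h
√(s(q(1), -147) + w(b(6))) = √((-147 - 5/3) + 6) = √(-446/3 + 6) = √(-428/3) = 2*I*√321/3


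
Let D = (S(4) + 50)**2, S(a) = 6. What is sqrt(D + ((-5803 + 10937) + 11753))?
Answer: sqrt(20023) ≈ 141.50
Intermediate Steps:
D = 3136 (D = (6 + 50)**2 = 56**2 = 3136)
sqrt(D + ((-5803 + 10937) + 11753)) = sqrt(3136 + ((-5803 + 10937) + 11753)) = sqrt(3136 + (5134 + 11753)) = sqrt(3136 + 16887) = sqrt(20023)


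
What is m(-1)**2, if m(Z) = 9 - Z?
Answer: 100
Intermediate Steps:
m(-1)**2 = (9 - 1*(-1))**2 = (9 + 1)**2 = 10**2 = 100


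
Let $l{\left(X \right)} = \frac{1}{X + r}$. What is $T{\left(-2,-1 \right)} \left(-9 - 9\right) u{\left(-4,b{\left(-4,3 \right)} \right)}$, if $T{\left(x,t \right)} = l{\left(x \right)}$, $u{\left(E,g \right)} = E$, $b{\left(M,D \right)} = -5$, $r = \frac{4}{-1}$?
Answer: $-12$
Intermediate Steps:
$r = -4$ ($r = 4 \left(-1\right) = -4$)
$l{\left(X \right)} = \frac{1}{-4 + X}$ ($l{\left(X \right)} = \frac{1}{X - 4} = \frac{1}{-4 + X}$)
$T{\left(x,t \right)} = \frac{1}{-4 + x}$
$T{\left(-2,-1 \right)} \left(-9 - 9\right) u{\left(-4,b{\left(-4,3 \right)} \right)} = \frac{-9 - 9}{-4 - 2} \left(-4\right) = \frac{-9 - 9}{-6} \left(-4\right) = \left(- \frac{1}{6}\right) \left(-18\right) \left(-4\right) = 3 \left(-4\right) = -12$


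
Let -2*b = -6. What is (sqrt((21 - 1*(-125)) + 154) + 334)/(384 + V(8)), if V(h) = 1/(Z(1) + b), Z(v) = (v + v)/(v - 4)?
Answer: 2338/2691 + 70*sqrt(3)/2691 ≈ 0.91388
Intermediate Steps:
b = 3 (b = -1/2*(-6) = 3)
Z(v) = 2*v/(-4 + v) (Z(v) = (2*v)/(-4 + v) = 2*v/(-4 + v))
V(h) = 3/7 (V(h) = 1/(2*1/(-4 + 1) + 3) = 1/(2*1/(-3) + 3) = 1/(2*1*(-1/3) + 3) = 1/(-2/3 + 3) = 1/(7/3) = 3/7)
(sqrt((21 - 1*(-125)) + 154) + 334)/(384 + V(8)) = (sqrt((21 - 1*(-125)) + 154) + 334)/(384 + 3/7) = (sqrt((21 + 125) + 154) + 334)/(2691/7) = (sqrt(146 + 154) + 334)*(7/2691) = (sqrt(300) + 334)*(7/2691) = (10*sqrt(3) + 334)*(7/2691) = (334 + 10*sqrt(3))*(7/2691) = 2338/2691 + 70*sqrt(3)/2691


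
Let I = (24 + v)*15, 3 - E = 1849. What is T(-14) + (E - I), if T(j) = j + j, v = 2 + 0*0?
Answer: -2264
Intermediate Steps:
E = -1846 (E = 3 - 1*1849 = 3 - 1849 = -1846)
v = 2 (v = 2 + 0 = 2)
T(j) = 2*j
I = 390 (I = (24 + 2)*15 = 26*15 = 390)
T(-14) + (E - I) = 2*(-14) + (-1846 - 1*390) = -28 + (-1846 - 390) = -28 - 2236 = -2264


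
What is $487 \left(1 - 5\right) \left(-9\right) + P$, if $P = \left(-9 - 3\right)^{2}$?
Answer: $17676$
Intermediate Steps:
$P = 144$ ($P = \left(-12\right)^{2} = 144$)
$487 \left(1 - 5\right) \left(-9\right) + P = 487 \left(1 - 5\right) \left(-9\right) + 144 = 487 \left(\left(-4\right) \left(-9\right)\right) + 144 = 487 \cdot 36 + 144 = 17532 + 144 = 17676$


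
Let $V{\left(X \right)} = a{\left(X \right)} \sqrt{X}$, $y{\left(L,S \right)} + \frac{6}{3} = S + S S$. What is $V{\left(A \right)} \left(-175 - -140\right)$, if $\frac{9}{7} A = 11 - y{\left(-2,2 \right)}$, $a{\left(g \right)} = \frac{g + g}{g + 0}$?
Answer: $- \frac{490}{3} \approx -163.33$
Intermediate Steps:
$y{\left(L,S \right)} = -2 + S + S^{2}$ ($y{\left(L,S \right)} = -2 + \left(S + S S\right) = -2 + \left(S + S^{2}\right) = -2 + S + S^{2}$)
$a{\left(g \right)} = 2$ ($a{\left(g \right)} = \frac{2 g}{g} = 2$)
$A = \frac{49}{9}$ ($A = \frac{7 \left(11 - \left(-2 + 2 + 2^{2}\right)\right)}{9} = \frac{7 \left(11 - \left(-2 + 2 + 4\right)\right)}{9} = \frac{7 \left(11 - 4\right)}{9} = \frac{7}{9} \cdot 7 = \frac{49}{9} \approx 5.4444$)
$V{\left(X \right)} = 2 \sqrt{X}$
$V{\left(A \right)} \left(-175 - -140\right) = 2 \sqrt{\frac{49}{9}} \left(-175 - -140\right) = 2 \cdot \frac{7}{3} \left(-175 + 140\right) = \frac{14}{3} \left(-35\right) = - \frac{490}{3}$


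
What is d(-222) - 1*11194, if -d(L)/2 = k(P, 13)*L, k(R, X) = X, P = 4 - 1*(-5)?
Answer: -5422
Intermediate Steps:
P = 9 (P = 4 + 5 = 9)
d(L) = -26*L
d(-222) - 1*11194 = -26*(-222) - 1*11194 = 5772 - 11194 = -5422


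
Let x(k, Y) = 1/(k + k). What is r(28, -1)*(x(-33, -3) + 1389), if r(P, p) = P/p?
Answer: -1283422/33 ≈ -38892.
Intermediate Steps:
x(k, Y) = 1/(2*k)
r(28, -1)*(x(-33, -3) + 1389) = (28/(-1))*((½)/(-33) + 1389) = (28*(-1))*((½)*(-1/33) + 1389) = -28*(-1/66 + 1389) = -28*91673/66 = -1283422/33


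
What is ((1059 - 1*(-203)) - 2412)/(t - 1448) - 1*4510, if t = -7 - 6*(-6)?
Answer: -6398540/1419 ≈ -4509.2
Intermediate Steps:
t = 29 (t = -7 + 36 = 29)
((1059 - 1*(-203)) - 2412)/(t - 1448) - 1*4510 = ((1059 - 1*(-203)) - 2412)/(29 - 1448) - 1*4510 = ((1059 + 203) - 2412)/(-1419) - 4510 = (1262 - 2412)*(-1/1419) - 4510 = -1150*(-1/1419) - 4510 = 1150/1419 - 4510 = -6398540/1419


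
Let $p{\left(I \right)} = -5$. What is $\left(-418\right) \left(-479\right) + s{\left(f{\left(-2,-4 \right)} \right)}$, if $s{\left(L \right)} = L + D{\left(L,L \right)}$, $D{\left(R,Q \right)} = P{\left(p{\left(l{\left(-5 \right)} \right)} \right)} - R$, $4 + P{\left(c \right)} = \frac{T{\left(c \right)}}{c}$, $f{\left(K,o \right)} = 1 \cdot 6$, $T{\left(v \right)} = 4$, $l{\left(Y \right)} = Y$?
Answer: $\frac{1001086}{5} \approx 2.0022 \cdot 10^{5}$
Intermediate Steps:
$f{\left(K,o \right)} = 6$
$P{\left(c \right)} = -4 + \frac{4}{c}$
$D{\left(R,Q \right)} = - \frac{24}{5} - R$ ($D{\left(R,Q \right)} = \left(-4 + \frac{4}{-5}\right) - R = \left(-4 + 4 \left(- \frac{1}{5}\right)\right) - R = \left(-4 - \frac{4}{5}\right) - R = - \frac{24}{5} - R$)
$s{\left(L \right)} = - \frac{24}{5}$ ($s{\left(L \right)} = L - \left(\frac{24}{5} + L\right) = - \frac{24}{5}$)
$\left(-418\right) \left(-479\right) + s{\left(f{\left(-2,-4 \right)} \right)} = \left(-418\right) \left(-479\right) - \frac{24}{5} = 200222 - \frac{24}{5} = \frac{1001086}{5}$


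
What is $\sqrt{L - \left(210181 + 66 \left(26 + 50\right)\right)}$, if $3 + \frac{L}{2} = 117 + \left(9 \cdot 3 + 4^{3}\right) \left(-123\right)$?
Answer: $i \sqrt{237355} \approx 487.19 i$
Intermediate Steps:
$L = -22158$ ($L = -6 + 2 \left(117 + \left(9 \cdot 3 + 4^{3}\right) \left(-123\right)\right) = -6 + 2 \left(117 + \left(27 + 64\right) \left(-123\right)\right) = -6 + 2 \left(117 + 91 \left(-123\right)\right) = -6 + 2 \left(117 - 11193\right) = -6 + 2 \left(-11076\right) = -6 - 22152 = -22158$)
$\sqrt{L - \left(210181 + 66 \left(26 + 50\right)\right)} = \sqrt{-22158 - \left(210181 + 66 \left(26 + 50\right)\right)} = \sqrt{-22158 - \left(210181 + 66 \cdot 76\right)} = \sqrt{-22158 - 215197} = \sqrt{-237355} = i \sqrt{237355}$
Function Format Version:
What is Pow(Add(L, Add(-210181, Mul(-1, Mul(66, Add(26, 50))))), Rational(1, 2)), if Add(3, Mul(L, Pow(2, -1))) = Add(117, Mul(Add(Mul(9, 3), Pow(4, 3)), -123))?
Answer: Mul(I, Pow(237355, Rational(1, 2))) ≈ Mul(487.19, I)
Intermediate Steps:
L = -22158 (L = Add(-6, Mul(2, Add(117, Mul(Add(Mul(9, 3), Pow(4, 3)), -123)))) = Add(-6, Mul(2, Add(117, Mul(Add(27, 64), -123)))) = Add(-6, Mul(2, Add(117, Mul(91, -123)))) = Add(-6, Mul(2, Add(117, -11193))) = Add(-6, Mul(2, -11076)) = Add(-6, -22152) = -22158)
Pow(Add(L, Add(-210181, Mul(-1, Mul(66, Add(26, 50))))), Rational(1, 2)) = Pow(Add(-22158, Add(-210181, Mul(-1, Mul(66, Add(26, 50))))), Rational(1, 2)) = Pow(Add(-22158, Add(-210181, Mul(-1, Mul(66, 76)))), Rational(1, 2)) = Pow(Add(-22158, Add(-210181, Mul(-1, 5016))), Rational(1, 2)) = Pow(Add(-22158, Add(-210181, -5016)), Rational(1, 2)) = Pow(Add(-22158, -215197), Rational(1, 2)) = Pow(-237355, Rational(1, 2)) = Mul(I, Pow(237355, Rational(1, 2)))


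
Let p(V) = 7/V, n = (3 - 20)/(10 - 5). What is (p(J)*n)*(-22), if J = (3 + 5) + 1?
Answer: 2618/45 ≈ 58.178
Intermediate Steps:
n = -17/5 ≈ -3.4000
J = 9 (J = 8 + 1 = 9)
(p(J)*n)*(-22) = ((7/9)*(-17/5))*(-22) = -119/45*(-22) = 2618/45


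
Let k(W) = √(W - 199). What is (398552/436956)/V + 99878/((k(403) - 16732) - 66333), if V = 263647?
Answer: -238939090845404437912/198717756662376829293 - 199756*√51/6899794021 ≈ -1.2026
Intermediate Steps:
k(W) = √(-199 + W)
(398552/436956)/V + 99878/((k(403) - 16732) - 66333) = (398552/436956)/263647 + 99878/((√(-199 + 403) - 16732) - 66333) = (398552*(1/436956))*(1/263647) + 99878/((√204 - 16732) - 66333) = (99638/109239)*(1/263647) + 99878/((2*√51 - 16732) - 66333) = 99638/28800534633 + 99878/((-16732 + 2*√51) - 66333) = 99638/28800534633 + 99878/(-83065 + 2*√51)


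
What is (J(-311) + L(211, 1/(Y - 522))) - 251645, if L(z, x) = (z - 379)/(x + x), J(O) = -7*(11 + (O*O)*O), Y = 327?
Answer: 210326275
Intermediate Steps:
J(O) = -77 - 7*O**3 (J(O) = -7*(11 + O**2*O) = -7*(11 + O**3) = -77 - 7*O**3)
L(z, x) = (-379 + z)/(2*x) (L(z, x) = (-379 + z)/((2*x)) = (-379 + z)*(1/(2*x)) = (-379 + z)/(2*x))
(J(-311) + L(211, 1/(Y - 522))) - 251645 = ((-77 - 7*(-311)**3) + (-379 + 211)/(2*(1/(327 - 522)))) - 251645 = ((-77 - 7*(-30080231)) + (1/2)*(-168)/1/(-195)) - 251645 = ((-77 + 210561617) + (1/2)*(-168)/(-1/195)) - 251645 = (210561540 + (1/2)*(-195)*(-168)) - 251645 = (210561540 + 16380) - 251645 = 210577920 - 251645 = 210326275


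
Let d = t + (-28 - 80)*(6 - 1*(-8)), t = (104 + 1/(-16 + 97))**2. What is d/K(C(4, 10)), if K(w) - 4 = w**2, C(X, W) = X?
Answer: 61060393/131220 ≈ 465.33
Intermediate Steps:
K(w) = 4 + w**2
t = 70980625/6561 (t = (104 + 1/81)**2 = (8425/81)**2 = 70980625/6561 ≈ 10819.)
d = 61060393/6561 (d = 70980625/6561 + (-28 - 80)*(6 - 1*(-8)) = 70980625/6561 - 108*(6 + 8) = 70980625/6561 - 108*14 = 70980625/6561 - 1512 = 61060393/6561 ≈ 9306.6)
d/K(C(4, 10)) = 61060393/(6561*(4 + 4**2)) = 61060393/(6561*(4 + 16)) = (61060393/6561)/20 = (61060393/6561)*(1/20) = 61060393/131220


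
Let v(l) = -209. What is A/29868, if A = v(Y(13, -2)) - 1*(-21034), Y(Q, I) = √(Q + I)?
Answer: 20825/29868 ≈ 0.69723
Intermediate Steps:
Y(Q, I) = √(I + Q)
A = 20825 (A = -209 - 1*(-21034) = -209 + 21034 = 20825)
A/29868 = 20825/29868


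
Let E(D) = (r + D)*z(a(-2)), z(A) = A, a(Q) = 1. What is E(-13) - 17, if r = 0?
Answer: -30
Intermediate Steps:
E(D) = D (E(D) = (0 + D)*1 = D*1 = D)
E(-13) - 17 = -13 - 17 = -30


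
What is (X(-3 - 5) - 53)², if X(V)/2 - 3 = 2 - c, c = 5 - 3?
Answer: 2209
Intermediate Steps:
c = 2
X(V) = 6 (X(V) = 6 + 2*(2 - 1*2) = 6 + 2*(2 - 2) = 6 + 2*0 = 6 + 0 = 6)
(X(-3 - 5) - 53)² = (6 - 53)² = (-47)² = 2209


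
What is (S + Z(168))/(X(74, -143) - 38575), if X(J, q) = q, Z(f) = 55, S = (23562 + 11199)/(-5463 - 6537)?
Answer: -2573/1912000 ≈ -0.0013457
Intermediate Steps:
S = -11587/4000 (S = 34761/(-12000) = 34761*(-1/12000) = -11587/4000 ≈ -2.8968)
(S + Z(168))/(X(74, -143) - 38575) = (-11587/4000 + 55)/(-143 - 38575) = (208413/4000)/(-38718) = (208413/4000)*(-1/38718) = -2573/1912000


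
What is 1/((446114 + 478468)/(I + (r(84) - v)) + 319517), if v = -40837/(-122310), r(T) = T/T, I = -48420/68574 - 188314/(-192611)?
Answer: 252476151590447/329611588387505580079 ≈ 7.6598e-7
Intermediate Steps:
I = 597869936/2201351119 (I = -48420*1/68574 - 188314*(-1/192611) = -8070/11429 + 188314/192611 = 597869936/2201351119 ≈ 0.27159)
r(T) = 1
v = 40837/122310 (v = -40837*(-1/122310) = 40837/122310 ≈ 0.33388)
1/((446114 + 478468)/(I + (r(84) - v)) + 319517) = 1/((446114 + 478468)/(597869936/2201351119 + (1 - 1*40837/122310)) + 319517) = 1/(924582/(597869936/2201351119 + (1 - 40837/122310)) + 319517) = 1/(924582/(597869936/2201351119 + 81473/122310) + 319517) = 1/(924582/(252476151590447/269247255364890) + 319517) = 1/(924582*(269247255364890/252476151590447) + 319517) = 1/(248941165859780725980/252476151590447 + 319517) = 1/(329611588387505580079/252476151590447) = 252476151590447/329611588387505580079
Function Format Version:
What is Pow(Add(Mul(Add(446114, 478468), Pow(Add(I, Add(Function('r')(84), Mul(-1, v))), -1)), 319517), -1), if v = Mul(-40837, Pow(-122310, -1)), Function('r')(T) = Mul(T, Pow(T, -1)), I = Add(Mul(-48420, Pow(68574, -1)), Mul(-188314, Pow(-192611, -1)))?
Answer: Rational(252476151590447, 329611588387505580079) ≈ 7.6598e-7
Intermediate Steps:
I = Rational(597869936, 2201351119) (I = Add(Mul(-48420, Rational(1, 68574)), Mul(-188314, Rational(-1, 192611))) = Add(Rational(-8070, 11429), Rational(188314, 192611)) = Rational(597869936, 2201351119) ≈ 0.27159)
Function('r')(T) = 1
v = Rational(40837, 122310) (v = Mul(-40837, Rational(-1, 122310)) = Rational(40837, 122310) ≈ 0.33388)
Pow(Add(Mul(Add(446114, 478468), Pow(Add(I, Add(Function('r')(84), Mul(-1, v))), -1)), 319517), -1) = Pow(Add(Mul(Add(446114, 478468), Pow(Add(Rational(597869936, 2201351119), Add(1, Mul(-1, Rational(40837, 122310)))), -1)), 319517), -1) = Pow(Add(Mul(924582, Pow(Add(Rational(597869936, 2201351119), Add(1, Rational(-40837, 122310))), -1)), 319517), -1) = Pow(Add(Mul(924582, Pow(Add(Rational(597869936, 2201351119), Rational(81473, 122310)), -1)), 319517), -1) = Pow(Add(Mul(924582, Pow(Rational(252476151590447, 269247255364890), -1)), 319517), -1) = Pow(Add(Mul(924582, Rational(269247255364890, 252476151590447)), 319517), -1) = Pow(Add(Rational(248941165859780725980, 252476151590447), 319517), -1) = Pow(Rational(329611588387505580079, 252476151590447), -1) = Rational(252476151590447, 329611588387505580079)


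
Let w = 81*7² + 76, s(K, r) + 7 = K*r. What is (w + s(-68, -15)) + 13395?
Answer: 18453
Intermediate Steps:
s(K, r) = -7 + K*r
w = 4045 (w = 81*49 + 76 = 3969 + 76 = 4045)
(w + s(-68, -15)) + 13395 = (4045 + (-7 - 68*(-15))) + 13395 = (4045 + (-7 + 1020)) + 13395 = (4045 + 1013) + 13395 = 5058 + 13395 = 18453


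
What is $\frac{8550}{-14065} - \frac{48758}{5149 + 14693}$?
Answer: $- \frac{85543037}{27907773} \approx -3.0652$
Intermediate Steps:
$\frac{8550}{-14065} - \frac{48758}{5149 + 14693} = 8550 \left(- \frac{1}{14065}\right) - \frac{48758}{19842} = - \frac{1710}{2813} - \frac{24379}{9921} = - \frac{85543037}{27907773}$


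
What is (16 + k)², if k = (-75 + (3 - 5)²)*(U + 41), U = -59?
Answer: 1674436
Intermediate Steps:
k = 1278 (k = (-75 + (3 - 5)²)*(-59 + 41) = (-75 + (-2)²)*(-18) = (-75 + 4)*(-18) = -71*(-18) = 1278)
(16 + k)² = (16 + 1278)² = 1294² = 1674436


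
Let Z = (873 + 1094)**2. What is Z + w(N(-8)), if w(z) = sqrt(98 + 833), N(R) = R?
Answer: 3869089 + 7*sqrt(19) ≈ 3.8691e+6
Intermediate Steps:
Z = 3869089 (Z = 1967**2 = 3869089)
w(z) = 7*sqrt(19) (w(z) = sqrt(931) = 7*sqrt(19))
Z + w(N(-8)) = 3869089 + 7*sqrt(19)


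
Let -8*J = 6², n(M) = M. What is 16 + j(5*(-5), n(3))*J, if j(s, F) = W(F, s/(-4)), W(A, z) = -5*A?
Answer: 167/2 ≈ 83.500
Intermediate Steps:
J = -9/2 (J = -⅛*6² = -⅛*36 = -9/2 ≈ -4.5000)
j(s, F) = -5*F
16 + j(5*(-5), n(3))*J = 16 - 5*3*(-9/2) = 16 - 15*(-9/2) = 16 + 135/2 = 167/2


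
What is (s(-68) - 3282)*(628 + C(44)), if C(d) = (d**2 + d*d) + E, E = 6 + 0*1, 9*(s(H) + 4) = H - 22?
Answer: -14851776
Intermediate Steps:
s(H) = -58/9 + H/9 (s(H) = -4 + (H - 22)/9 = -4 + (-22 + H)/9 = -4 + (-22/9 + H/9) = -58/9 + H/9)
E = 6 (E = 6 + 0 = 6)
C(d) = 6 + 2*d**2 (C(d) = (d**2 + d*d) + 6 = (d**2 + d**2) + 6 = 2*d**2 + 6 = 6 + 2*d**2)
(s(-68) - 3282)*(628 + C(44)) = ((-58/9 + (1/9)*(-68)) - 3282)*(628 + (6 + 2*44**2)) = ((-58/9 - 68/9) - 3282)*(628 + (6 + 2*1936)) = (-14 - 3282)*(628 + (6 + 3872)) = -3296*(628 + 3878) = -3296*4506 = -14851776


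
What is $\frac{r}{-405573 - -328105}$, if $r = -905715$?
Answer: $\frac{905715}{77468} \approx 11.691$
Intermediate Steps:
$\frac{r}{-405573 - -328105} = - \frac{905715}{-405573 - -328105} = - \frac{905715}{-405573 + 328105} = - \frac{905715}{-77468} = \left(-905715\right) \left(- \frac{1}{77468}\right) = \frac{905715}{77468}$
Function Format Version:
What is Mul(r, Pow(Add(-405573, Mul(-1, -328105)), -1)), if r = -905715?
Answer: Rational(905715, 77468) ≈ 11.691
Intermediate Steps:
Mul(r, Pow(Add(-405573, Mul(-1, -328105)), -1)) = Mul(-905715, Pow(Add(-405573, Mul(-1, -328105)), -1)) = Mul(-905715, Pow(Add(-405573, 328105), -1)) = Mul(-905715, Pow(-77468, -1)) = Mul(-905715, Rational(-1, 77468)) = Rational(905715, 77468)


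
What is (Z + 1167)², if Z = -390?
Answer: 603729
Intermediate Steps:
(Z + 1167)² = (-390 + 1167)² = 777² = 603729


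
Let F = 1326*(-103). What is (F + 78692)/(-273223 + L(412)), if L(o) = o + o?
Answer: 57886/272399 ≈ 0.21250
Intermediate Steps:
F = -136578
L(o) = 2*o
(F + 78692)/(-273223 + L(412)) = (-136578 + 78692)/(-273223 + 2*412) = -57886/(-273223 + 824) = -57886/(-272399) = -57886*(-1/272399) = 57886/272399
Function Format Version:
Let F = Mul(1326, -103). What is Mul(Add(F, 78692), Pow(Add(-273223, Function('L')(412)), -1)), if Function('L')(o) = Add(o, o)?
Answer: Rational(57886, 272399) ≈ 0.21250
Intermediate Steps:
F = -136578
Function('L')(o) = Mul(2, o)
Mul(Add(F, 78692), Pow(Add(-273223, Function('L')(412)), -1)) = Mul(Add(-136578, 78692), Pow(Add(-273223, Mul(2, 412)), -1)) = Mul(-57886, Pow(Add(-273223, 824), -1)) = Mul(-57886, Pow(-272399, -1)) = Mul(-57886, Rational(-1, 272399)) = Rational(57886, 272399)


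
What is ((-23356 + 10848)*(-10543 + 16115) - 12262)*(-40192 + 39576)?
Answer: 42939412208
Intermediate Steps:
((-23356 + 10848)*(-10543 + 16115) - 12262)*(-40192 + 39576) = (-12508*5572 - 12262)*(-616) = (-69694576 - 12262)*(-616) = -69706838*(-616) = 42939412208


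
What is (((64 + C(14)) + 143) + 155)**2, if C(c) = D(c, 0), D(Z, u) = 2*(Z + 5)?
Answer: 160000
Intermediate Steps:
D(Z, u) = 10 + 2*Z (D(Z, u) = 2*(5 + Z) = 10 + 2*Z)
C(c) = 10 + 2*c
(((64 + C(14)) + 143) + 155)**2 = (((64 + (10 + 2*14)) + 143) + 155)**2 = (((64 + (10 + 28)) + 143) + 155)**2 = (((64 + 38) + 143) + 155)**2 = ((102 + 143) + 155)**2 = (245 + 155)**2 = 400**2 = 160000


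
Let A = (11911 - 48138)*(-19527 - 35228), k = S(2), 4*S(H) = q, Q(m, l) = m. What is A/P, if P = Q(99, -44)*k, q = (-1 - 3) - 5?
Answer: -7934437540/891 ≈ -8.9051e+6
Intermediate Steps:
q = -9 (q = -4 - 5 = -9)
S(H) = -9/4 (S(H) = (1/4)*(-9) = -9/4)
k = -9/4 ≈ -2.2500
P = -891/4 (P = 99*(-9/4) = -891/4 ≈ -222.75)
A = 1983609385 (A = -36227*(-54755) = 1983609385)
A/P = 1983609385/(-891/4) = 1983609385*(-4/891) = -7934437540/891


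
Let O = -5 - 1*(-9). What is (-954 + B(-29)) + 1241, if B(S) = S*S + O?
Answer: 1132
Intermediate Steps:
O = 4 (O = -5 + 9 = 4)
B(S) = 4 + S² (B(S) = S*S + 4 = S² + 4 = 4 + S²)
(-954 + B(-29)) + 1241 = (-954 + (4 + (-29)²)) + 1241 = (-954 + (4 + 841)) + 1241 = (-954 + 845) + 1241 = -109 + 1241 = 1132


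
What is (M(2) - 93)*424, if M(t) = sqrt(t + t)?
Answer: -38584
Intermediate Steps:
M(t) = sqrt(2)*sqrt(t) (M(t) = sqrt(2*t) = sqrt(2)*sqrt(t))
(M(2) - 93)*424 = (sqrt(2)*sqrt(2) - 93)*424 = (2 - 93)*424 = -91*424 = -38584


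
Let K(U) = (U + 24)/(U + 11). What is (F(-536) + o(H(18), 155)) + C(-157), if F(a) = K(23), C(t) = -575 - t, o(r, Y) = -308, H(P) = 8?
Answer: -24637/34 ≈ -724.62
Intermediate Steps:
K(U) = (24 + U)/(11 + U)
F(a) = 47/34 (F(a) = (24 + 23)/(11 + 23) = 47/34)
(F(-536) + o(H(18), 155)) + C(-157) = (47/34 - 308) + (-575 - 1*(-157)) = -10425/34 + (-575 + 157) = -10425/34 - 418 = -24637/34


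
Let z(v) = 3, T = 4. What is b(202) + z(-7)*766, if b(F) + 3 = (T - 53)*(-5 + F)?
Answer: -7358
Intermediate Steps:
b(F) = 242 - 49*F (b(F) = -3 + (4 - 53)*(-5 + F) = -3 - 49*(-5 + F) = -3 + (245 - 49*F) = 242 - 49*F)
b(202) + z(-7)*766 = (242 - 49*202) + 3*766 = (242 - 9898) + 2298 = -9656 + 2298 = -7358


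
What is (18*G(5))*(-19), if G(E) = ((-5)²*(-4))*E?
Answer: 171000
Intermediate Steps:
G(E) = -100*E (G(E) = (25*(-4))*E = -100*E)
(18*G(5))*(-19) = (18*(-100*5))*(-19) = (18*(-500))*(-19) = -9000*(-19) = 171000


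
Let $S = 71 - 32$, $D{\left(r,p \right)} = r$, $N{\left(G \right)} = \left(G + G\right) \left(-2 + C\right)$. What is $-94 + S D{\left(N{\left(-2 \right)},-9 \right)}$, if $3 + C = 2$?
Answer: $374$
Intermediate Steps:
$C = -1$ ($C = -3 + 2 = -1$)
$N{\left(G \right)} = - 6 G$ ($N{\left(G \right)} = \left(G + G\right) \left(-2 - 1\right) = 2 G \left(-3\right) = - 6 G$)
$S = 39$ ($S = 71 - 32 = 39$)
$-94 + S D{\left(N{\left(-2 \right)},-9 \right)} = -94 + 39 \left(\left(-6\right) \left(-2\right)\right) = -94 + 39 \cdot 12 = -94 + 468 = 374$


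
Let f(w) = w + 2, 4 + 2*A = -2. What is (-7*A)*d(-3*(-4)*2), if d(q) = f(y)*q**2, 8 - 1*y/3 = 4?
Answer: 169344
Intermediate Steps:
y = 12 (y = 24 - 3*4 = 24 - 12 = 12)
A = -3 (A = -2 + (1/2)*(-2) = -2 - 1 = -3)
f(w) = 2 + w
d(q) = 14*q**2 (d(q) = (2 + 12)*q**2 = 14*q**2)
(-7*A)*d(-3*(-4)*2) = (-7*(-3))*(14*(-3*(-4)*2)**2) = 21*(14*(12*2)**2) = 21*(14*24**2) = 21*(14*576) = 21*8064 = 169344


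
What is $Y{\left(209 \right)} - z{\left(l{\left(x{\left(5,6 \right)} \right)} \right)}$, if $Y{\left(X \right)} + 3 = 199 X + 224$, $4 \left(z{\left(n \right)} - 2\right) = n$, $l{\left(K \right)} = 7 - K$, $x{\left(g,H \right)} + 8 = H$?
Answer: $\frac{167231}{4} \approx 41808.0$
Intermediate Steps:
$x{\left(g,H \right)} = -8 + H$
$z{\left(n \right)} = 2 + \frac{n}{4}$
$Y{\left(X \right)} = 221 + 199 X$ ($Y{\left(X \right)} = -3 + \left(199 X + 224\right) = -3 + \left(224 + 199 X\right) = 221 + 199 X$)
$Y{\left(209 \right)} - z{\left(l{\left(x{\left(5,6 \right)} \right)} \right)} = \left(221 + 199 \cdot 209\right) - \left(2 + \frac{7 - \left(-8 + 6\right)}{4}\right) = \left(221 + 41591\right) - \left(2 + \frac{7 - -2}{4}\right) = 41812 - \left(2 + \frac{7 + 2}{4}\right) = 41812 - \left(2 + \frac{1}{4} \cdot 9\right) = 41812 - \left(2 + \frac{9}{4}\right) = 41812 - \frac{17}{4} = \frac{167231}{4}$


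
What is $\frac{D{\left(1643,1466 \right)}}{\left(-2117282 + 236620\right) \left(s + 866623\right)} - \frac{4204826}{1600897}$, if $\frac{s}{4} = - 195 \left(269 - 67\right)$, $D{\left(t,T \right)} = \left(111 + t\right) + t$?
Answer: $- \frac{5607168441037868265}{2134808700061816282} \approx -2.6265$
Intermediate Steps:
$D{\left(t,T \right)} = 111 + 2 t$
$s = -157560$ ($s = 4 \left(- 195 \left(269 - 67\right)\right) = 4 \left(\left(-195\right) 202\right) = 4 \left(-39390\right) = -157560$)
$\frac{D{\left(1643,1466 \right)}}{\left(-2117282 + 236620\right) \left(s + 866623\right)} - \frac{4204826}{1600897} = \frac{111 + 2 \cdot 1643}{\left(-2117282 + 236620\right) \left(-157560 + 866623\right)} - \frac{4204826}{1600897} = \frac{111 + 3286}{\left(-1880662\right) 709063} - \frac{4204826}{1600897} = \frac{3397}{-1333507839706} - \frac{4204826}{1600897} = 3397 \left(- \frac{1}{1333507839706}\right) - \frac{4204826}{1600897} = - \frac{3397}{1333507839706} - \frac{4204826}{1600897} = - \frac{5607168441037868265}{2134808700061816282}$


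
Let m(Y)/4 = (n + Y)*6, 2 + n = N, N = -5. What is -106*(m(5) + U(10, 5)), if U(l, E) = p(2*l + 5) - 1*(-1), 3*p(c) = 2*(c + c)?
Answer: 4346/3 ≈ 1448.7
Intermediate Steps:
n = -7 (n = -2 - 5 = -7)
p(c) = 4*c/3 (p(c) = (2*(c + c))/3 = (2*(2*c))/3 = (4*c)/3 = 4*c/3)
U(l, E) = 23/3 + 8*l/3 (U(l, E) = 4*(2*l + 5)/3 - 1*(-1) = 4*(5 + 2*l)/3 + 1 = (20/3 + 8*l/3) + 1 = 23/3 + 8*l/3)
m(Y) = -168 + 24*Y (m(Y) = 4*((-7 + Y)*6) = 4*(-42 + 6*Y) = -168 + 24*Y)
-106*(m(5) + U(10, 5)) = -106*((-168 + 24*5) + (23/3 + (8/3)*10)) = -106*((-168 + 120) + (23/3 + 80/3)) = -106*(-48 + 103/3) = -106*(-41/3) = 4346/3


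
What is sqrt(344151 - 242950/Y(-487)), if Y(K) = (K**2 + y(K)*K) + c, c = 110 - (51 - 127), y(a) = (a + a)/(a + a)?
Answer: sqrt(4827258282159606)/118434 ≈ 586.64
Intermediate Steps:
y(a) = 1 (y(a) = (2*a)/((2*a)) = (2*a)*(1/(2*a)) = 1)
c = 186 (c = 110 - 1*(-76) = 110 + 76 = 186)
Y(K) = 186 + K + K**2 (Y(K) = (K**2 + 1*K) + 186 = (K**2 + K) + 186 = (K + K**2) + 186 = 186 + K + K**2)
sqrt(344151 - 242950/Y(-487)) = sqrt(344151 - 242950/(186 - 487 + (-487)**2)) = sqrt(344151 - 242950/(186 - 487 + 237169)) = sqrt(344151 - 242950/236868) = sqrt(344151 - 242950*1/236868) = sqrt(344151 - 121475/118434) = sqrt(40759058059/118434) = sqrt(4827258282159606)/118434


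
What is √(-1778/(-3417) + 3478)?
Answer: 2*√10153704342/3417 ≈ 58.979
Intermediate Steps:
√(-1778/(-3417) + 3478) = √(-1778*(-1/3417) + 3478) = √(1778/3417 + 3478) = √(11886104/3417) = 2*√10153704342/3417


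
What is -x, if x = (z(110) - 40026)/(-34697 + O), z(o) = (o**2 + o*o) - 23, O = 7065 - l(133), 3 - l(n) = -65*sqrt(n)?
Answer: -29199141/50875420 + 68679*sqrt(133)/50875420 ≈ -0.55837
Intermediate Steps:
l(n) = 3 + 65*sqrt(n) (l(n) = 3 - (-65)*sqrt(n) = 3 + 65*sqrt(n))
O = 7062 - 65*sqrt(133) (O = 7065 - (3 + 65*sqrt(133)) = 7065 + (-3 - 65*sqrt(133)) = 7062 - 65*sqrt(133) ≈ 6312.4)
z(o) = -23 + 2*o**2 (z(o) = (o**2 + o**2) - 23 = 2*o**2 - 23 = -23 + 2*o**2)
x = -15849/(-27635 - 65*sqrt(133)) (x = ((-23 + 2*110**2) - 40026)/(-34697 + (7062 - 65*sqrt(133))) = ((-23 + 2*12100) - 40026)/(-27635 - 65*sqrt(133)) = ((-23 + 24200) - 40026)/(-27635 - 65*sqrt(133)) = (24177 - 40026)/(-27635 - 65*sqrt(133)) = -15849/(-27635 - 65*sqrt(133)) ≈ 0.55837)
-x = -(29199141/50875420 - 68679*sqrt(133)/50875420) = -29199141/50875420 + 68679*sqrt(133)/50875420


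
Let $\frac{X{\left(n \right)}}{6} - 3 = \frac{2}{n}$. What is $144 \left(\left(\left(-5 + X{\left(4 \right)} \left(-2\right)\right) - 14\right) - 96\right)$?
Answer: $-22608$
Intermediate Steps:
$X{\left(n \right)} = 18 + \frac{12}{n}$ ($X{\left(n \right)} = 18 + 6 \frac{2}{n} = 18 + \frac{12}{n}$)
$144 \left(\left(\left(-5 + X{\left(4 \right)} \left(-2\right)\right) - 14\right) - 96\right) = 144 \left(\left(\left(-5 + \left(18 + \frac{12}{4}\right) \left(-2\right)\right) - 14\right) - 96\right) = 144 \left(\left(\left(-5 + \left(18 + 12 \cdot \frac{1}{4}\right) \left(-2\right)\right) - 14\right) - 96\right) = 144 \left(\left(\left(-5 + \left(18 + 3\right) \left(-2\right)\right) - 14\right) - 96\right) = 144 \left(\left(\left(-5 + 21 \left(-2\right)\right) - 14\right) - 96\right) = 144 \left(\left(\left(-5 - 42\right) - 14\right) - 96\right) = 144 \left(\left(-47 - 14\right) - 96\right) = 144 \left(-61 - 96\right) = 144 \left(-157\right) = -22608$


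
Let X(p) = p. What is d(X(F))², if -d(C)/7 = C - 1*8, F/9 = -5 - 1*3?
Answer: 313600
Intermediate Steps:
F = -72 (F = 9*(-5 - 1*3) = 9*(-5 - 3) = 9*(-8) = -72)
d(C) = 56 - 7*C (d(C) = -7*(C - 1*8) = -7*(C - 8) = -7*(-8 + C) = 56 - 7*C)
d(X(F))² = (56 - 7*(-72))² = (56 + 504)² = 560² = 313600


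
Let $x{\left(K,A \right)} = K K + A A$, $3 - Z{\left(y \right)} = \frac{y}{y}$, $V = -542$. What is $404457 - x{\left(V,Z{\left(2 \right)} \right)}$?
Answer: $110689$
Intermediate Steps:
$Z{\left(y \right)} = 2$ ($Z{\left(y \right)} = 3 - \frac{y}{y} = 3 - 1 = 2$)
$x{\left(K,A \right)} = A^{2} + K^{2}$ ($x{\left(K,A \right)} = K^{2} + A^{2} = A^{2} + K^{2}$)
$404457 - x{\left(V,Z{\left(2 \right)} \right)} = 404457 - \left(2^{2} + \left(-542\right)^{2}\right) = 404457 - \left(4 + 293764\right) = 404457 - 293768 = 110689$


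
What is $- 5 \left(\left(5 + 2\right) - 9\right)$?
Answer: $10$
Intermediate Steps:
$- 5 \left(\left(5 + 2\right) - 9\right) = - 5 \left(7 - 9\right) = \left(-5\right) \left(-2\right) = 10$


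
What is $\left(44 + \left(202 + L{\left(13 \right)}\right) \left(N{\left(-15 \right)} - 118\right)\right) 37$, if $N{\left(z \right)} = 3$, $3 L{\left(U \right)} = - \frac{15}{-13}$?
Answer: $- \frac{11173741}{13} \approx -8.5952 \cdot 10^{5}$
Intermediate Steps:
$L{\left(U \right)} = \frac{5}{13}$ ($L{\left(U \right)} = \frac{\left(-15\right) \frac{1}{-13}}{3} = \frac{\left(-15\right) \left(- \frac{1}{13}\right)}{3} = \frac{1}{3} \cdot \frac{15}{13} = \frac{5}{13}$)
$\left(44 + \left(202 + L{\left(13 \right)}\right) \left(N{\left(-15 \right)} - 118\right)\right) 37 = \left(44 + \left(202 + \frac{5}{13}\right) \left(3 - 118\right)\right) 37 = \left(44 + \frac{2631}{13} \left(-115\right)\right) 37 = \left(44 - \frac{302565}{13}\right) 37 = \left(- \frac{301993}{13}\right) 37 = - \frac{11173741}{13}$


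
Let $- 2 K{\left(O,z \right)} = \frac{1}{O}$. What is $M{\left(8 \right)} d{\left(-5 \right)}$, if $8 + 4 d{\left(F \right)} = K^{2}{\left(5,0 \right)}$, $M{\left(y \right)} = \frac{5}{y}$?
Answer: $- \frac{799}{640} \approx -1.2484$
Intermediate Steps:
$K{\left(O,z \right)} = - \frac{1}{2 O}$
$d{\left(F \right)} = - \frac{799}{400}$ ($d{\left(F \right)} = -2 + \frac{\left(- \frac{1}{2 \cdot 5}\right)^{2}}{4} = -2 + \frac{\left(\left(- \frac{1}{2}\right) \frac{1}{5}\right)^{2}}{4} = -2 + \frac{\left(- \frac{1}{10}\right)^{2}}{4} = -2 + \frac{1}{4} \cdot \frac{1}{100} = -2 + \frac{1}{400} = - \frac{799}{400}$)
$M{\left(8 \right)} d{\left(-5 \right)} = \frac{5}{8} \left(- \frac{799}{400}\right) = - \frac{799}{640}$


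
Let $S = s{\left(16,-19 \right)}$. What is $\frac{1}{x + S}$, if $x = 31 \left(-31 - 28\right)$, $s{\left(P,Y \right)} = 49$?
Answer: $- \frac{1}{1780} \approx -0.0005618$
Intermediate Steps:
$x = -1829$ ($x = 31 \left(-59\right) = -1829$)
$S = 49$
$\frac{1}{x + S} = \frac{1}{-1829 + 49} = \frac{1}{-1780} = - \frac{1}{1780}$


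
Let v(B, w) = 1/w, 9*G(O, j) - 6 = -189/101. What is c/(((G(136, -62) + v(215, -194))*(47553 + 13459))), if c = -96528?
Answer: -1418527224/406690739 ≈ -3.4880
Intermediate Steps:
G(O, j) = 139/303 (G(O, j) = 2/3 + (-189/101)/9 = 2/3 + (-189*1/101)/9 = 2/3 + (1/9)*(-189/101) = 2/3 - 21/101 = 139/303)
c/(((G(136, -62) + v(215, -194))*(47553 + 13459))) = -96528*1/((47553 + 13459)*(139/303 + 1/(-194))) = -96528*1/(61012*(139/303 - 1/194)) = -96528/((26663/58782)*61012) = -96528/813381478/29391 = -96528*29391/813381478 = -1418527224/406690739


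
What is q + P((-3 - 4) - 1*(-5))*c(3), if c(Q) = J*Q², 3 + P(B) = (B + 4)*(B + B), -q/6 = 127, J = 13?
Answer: -2049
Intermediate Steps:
q = -762 (q = -6*127 = -762)
P(B) = -3 + 2*B*(4 + B) (P(B) = -3 + (B + 4)*(B + B) = -3 + (4 + B)*(2*B) = -3 + 2*B*(4 + B))
c(Q) = 13*Q²
q + P((-3 - 4) - 1*(-5))*c(3) = -762 + (-3 + 2*((-3 - 4) - 1*(-5))² + 8*((-3 - 4) - 1*(-5)))*(13*3²) = -762 + (-3 + 2*(-7 + 5)² + 8*(-7 + 5))*(13*9) = -762 + (-3 + 2*(-2)² + 8*(-2))*117 = -762 + (-3 + 2*4 - 16)*117 = -762 + (-3 + 8 - 16)*117 = -762 - 11*117 = -762 - 1287 = -2049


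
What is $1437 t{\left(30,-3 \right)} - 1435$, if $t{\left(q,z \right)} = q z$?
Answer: $-130765$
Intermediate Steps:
$1437 t{\left(30,-3 \right)} - 1435 = 1437 \cdot 30 \left(-3\right) - 1435 = 1437 \left(-90\right) - 1435 = -129330 - 1435 = -130765$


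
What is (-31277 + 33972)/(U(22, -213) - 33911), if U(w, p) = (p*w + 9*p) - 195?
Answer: -2695/40709 ≈ -0.066202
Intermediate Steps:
U(w, p) = -195 + 9*p + p*w (U(w, p) = (9*p + p*w) - 195 = -195 + 9*p + p*w)
(-31277 + 33972)/(U(22, -213) - 33911) = (-31277 + 33972)/((-195 + 9*(-213) - 213*22) - 33911) = 2695/((-195 - 1917 - 4686) - 33911) = 2695/(-6798 - 33911) = 2695/(-40709) = 2695*(-1/40709) = -2695/40709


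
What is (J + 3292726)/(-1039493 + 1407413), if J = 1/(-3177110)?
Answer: 10461352701859/1168922311200 ≈ 8.9496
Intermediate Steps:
J = -1/3177110 ≈ -3.1475e-7
(J + 3292726)/(-1039493 + 1407413) = (-1/3177110 + 3292726)/(-1039493 + 1407413) = (10461352701859/3177110)/367920 = (10461352701859/3177110)*(1/367920) = 10461352701859/1168922311200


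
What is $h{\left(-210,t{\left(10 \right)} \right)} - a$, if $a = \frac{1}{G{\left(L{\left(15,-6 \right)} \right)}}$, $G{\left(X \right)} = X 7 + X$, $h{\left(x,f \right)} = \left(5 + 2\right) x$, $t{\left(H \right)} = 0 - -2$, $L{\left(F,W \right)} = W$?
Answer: $- \frac{70559}{48} \approx -1470.0$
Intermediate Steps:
$t{\left(H \right)} = 2$ ($t{\left(H \right)} = 0 + 2 = 2$)
$h{\left(x,f \right)} = 7 x$
$G{\left(X \right)} = 8 X$ ($G{\left(X \right)} = 7 X + X = 8 X$)
$a = - \frac{1}{48}$ ($a = \frac{1}{8 \left(-6\right)} = \frac{1}{-48} = - \frac{1}{48} \approx -0.020833$)
$h{\left(-210,t{\left(10 \right)} \right)} - a = 7 \left(-210\right) - - \frac{1}{48} = -1470 + \frac{1}{48} = - \frac{70559}{48}$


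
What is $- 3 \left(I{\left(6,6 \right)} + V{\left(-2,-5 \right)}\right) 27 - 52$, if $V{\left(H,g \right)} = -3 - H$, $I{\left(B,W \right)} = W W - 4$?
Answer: $-2563$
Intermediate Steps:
$I{\left(B,W \right)} = -4 + W^{2}$ ($I{\left(B,W \right)} = W^{2} - 4 = -4 + W^{2}$)
$- 3 \left(I{\left(6,6 \right)} + V{\left(-2,-5 \right)}\right) 27 - 52 = - 3 \left(\left(-4 + 6^{2}\right) - 1\right) 27 - 52 = - 3 \left(\left(-4 + 36\right) + \left(-3 + 2\right)\right) 27 - 52 = - 3 \left(32 - 1\right) 27 - 52 = \left(-3\right) 31 \cdot 27 - 52 = \left(-93\right) 27 - 52 = -2511 - 52 = -2563$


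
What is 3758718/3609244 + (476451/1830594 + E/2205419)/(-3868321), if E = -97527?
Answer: 2445874281807601461952056/2348608634593216220569711 ≈ 1.0414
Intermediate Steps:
3758718/3609244 + (476451/1830594 + E/2205419)/(-3868321) = 3758718/3609244 + (476451/1830594 - 97527/2205419)/(-3868321) = 3758718*(1/3609244) + (476451*(1/1830594) - 97527*1/2205419)*(-1/3868321) = 1879359/1804622 + (158817/610198 - 97527/2205419)*(-1/3868321) = 1879359/1804622 + (290747248977/1345742262962)*(-1/3868321) = 1879359/1804622 - 290747248977/5205763056403426802 = 2445874281807601461952056/2348608634593216220569711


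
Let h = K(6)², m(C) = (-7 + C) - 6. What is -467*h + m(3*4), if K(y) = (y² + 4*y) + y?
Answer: -2034253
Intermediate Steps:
K(y) = y² + 5*y
m(C) = -13 + C
h = 4356 (h = (6*(5 + 6))² = (6*11)² = 66² = 4356)
-467*h + m(3*4) = -467*4356 + (-13 + 3*4) = -2034252 + (-13 + 12) = -2034252 - 1 = -2034253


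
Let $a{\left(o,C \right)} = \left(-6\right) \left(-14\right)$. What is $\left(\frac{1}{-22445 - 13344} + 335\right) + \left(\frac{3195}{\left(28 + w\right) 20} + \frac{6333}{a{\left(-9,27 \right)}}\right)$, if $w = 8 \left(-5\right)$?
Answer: $\frac{1591644085}{4008368} \approx 397.08$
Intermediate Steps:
$w = -40$
$a{\left(o,C \right)} = 84$
$\left(\frac{1}{-22445 - 13344} + 335\right) + \left(\frac{3195}{\left(28 + w\right) 20} + \frac{6333}{a{\left(-9,27 \right)}}\right) = \left(\frac{1}{-22445 - 13344} + 335\right) + \left(\frac{3195}{\left(28 - 40\right) 20} + \frac{6333}{84}\right) = \left(\frac{1}{-35789} + 335\right) + \left(\frac{3195}{\left(-12\right) 20} + 6333 \cdot \frac{1}{84}\right) = \left(- \frac{1}{35789} + 335\right) + \left(\frac{3195}{-240} + \frac{2111}{28}\right) = \frac{11989314}{35789} + \left(3195 \left(- \frac{1}{240}\right) + \frac{2111}{28}\right) = \frac{11989314}{35789} + \left(- \frac{213}{16} + \frac{2111}{28}\right) = \frac{11989314}{35789} + \frac{6953}{112} = \frac{1591644085}{4008368}$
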